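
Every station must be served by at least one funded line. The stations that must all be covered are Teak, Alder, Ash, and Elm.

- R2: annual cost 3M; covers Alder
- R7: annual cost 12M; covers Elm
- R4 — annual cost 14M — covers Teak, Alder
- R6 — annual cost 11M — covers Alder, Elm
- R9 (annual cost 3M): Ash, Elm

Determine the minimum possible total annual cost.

17

Choose R4 and R9: together they cover Teak, Alder, Ash, Elm — every station.
Total annual cost: 14 + 3 = 17.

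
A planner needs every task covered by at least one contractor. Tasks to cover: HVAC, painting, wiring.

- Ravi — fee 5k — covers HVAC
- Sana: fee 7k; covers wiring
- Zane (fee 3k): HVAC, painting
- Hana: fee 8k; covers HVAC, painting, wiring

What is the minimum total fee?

8

This is an integer covering problem.
The greedy cost-per-new-task heuristic would pick Zane and Sana for 10, but a cheaper cover exists.
Hana alone covers HVAC, painting, wiring — every task.
Total fee: 8.
No cover costs less than 8.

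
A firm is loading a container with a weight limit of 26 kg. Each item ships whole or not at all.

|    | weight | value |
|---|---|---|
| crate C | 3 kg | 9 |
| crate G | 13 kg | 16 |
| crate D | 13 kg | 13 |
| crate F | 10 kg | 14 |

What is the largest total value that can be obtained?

39

This is a 0-1 knapsack instance.
Take crate C, crate G, and crate F: weight 3 + 13 + 10 = 26 ≤ 26, value 9 + 16 + 14 = 39.
No other feasible combination does better.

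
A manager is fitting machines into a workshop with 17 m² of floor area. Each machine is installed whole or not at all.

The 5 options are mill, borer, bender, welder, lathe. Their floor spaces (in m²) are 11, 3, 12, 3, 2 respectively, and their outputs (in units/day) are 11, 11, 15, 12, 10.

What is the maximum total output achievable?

37

Allowing fractional choices, the relaxed optimum would be about 44.2, but machines are indivisible.
mill + borer + welder: floor space 11 + 3 + 3 = 17 ≤ 17, output 11 + 11 + 12 = 34.
borer + bender + lathe: floor space 3 + 12 + 2 = 17 ≤ 17, output 11 + 15 + 10 = 36.
bender + welder + lathe: floor space 12 + 3 + 2 = 17 ≤ 17, output 15 + 12 + 10 = 37.
Best is bender, welder, and lathe with total output 37.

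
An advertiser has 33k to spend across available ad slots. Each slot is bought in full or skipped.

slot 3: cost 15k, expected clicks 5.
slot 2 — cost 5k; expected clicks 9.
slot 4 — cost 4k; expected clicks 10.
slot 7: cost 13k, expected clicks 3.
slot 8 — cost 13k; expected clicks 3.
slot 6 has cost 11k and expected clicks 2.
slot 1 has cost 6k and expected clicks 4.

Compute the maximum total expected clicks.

28

This is a 0-1 knapsack instance.
slot 2 + slot 4 + slot 8 + slot 1: cost 5 + 4 + 13 + 6 = 28 ≤ 33, expected clicks 9 + 10 + 3 + 4 = 26.
slot 2 + slot 4 + slot 7 + slot 1: cost 5 + 4 + 13 + 6 = 28 ≤ 33, expected clicks 9 + 10 + 3 + 4 = 26.
slot 3 + slot 2 + slot 4 + slot 1: cost 15 + 5 + 4 + 6 = 30 ≤ 33, expected clicks 5 + 9 + 10 + 4 = 28.
Best is slot 3, slot 2, slot 4, and slot 1 with total expected clicks 28.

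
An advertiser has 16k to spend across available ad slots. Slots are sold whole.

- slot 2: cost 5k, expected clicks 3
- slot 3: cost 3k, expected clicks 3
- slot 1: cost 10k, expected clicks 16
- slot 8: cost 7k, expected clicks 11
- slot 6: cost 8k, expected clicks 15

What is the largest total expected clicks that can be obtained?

slot 8 + slot 6: cost 7 + 8 = 15 ≤ 16, expected clicks 11 + 15 = 26.
slot 3 + slot 1: cost 3 + 10 = 13 ≤ 16, expected clicks 3 + 16 = 19.
slot 2 + slot 3 + slot 6: cost 5 + 3 + 8 = 16 ≤ 16, expected clicks 3 + 3 + 15 = 21.
Best is slot 8 and slot 6 with total expected clicks 26.

26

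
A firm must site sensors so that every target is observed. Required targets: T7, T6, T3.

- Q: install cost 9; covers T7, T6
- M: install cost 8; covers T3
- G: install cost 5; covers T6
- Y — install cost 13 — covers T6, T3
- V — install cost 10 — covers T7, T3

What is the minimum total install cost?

The greedy cost-per-new-target heuristic would pick Q and M for 17, but a cheaper cover exists.
Choose G and V: together they cover T7, T6, T3 — every target.
Total install cost: 5 + 10 = 15.
No cover costs less than 15.

15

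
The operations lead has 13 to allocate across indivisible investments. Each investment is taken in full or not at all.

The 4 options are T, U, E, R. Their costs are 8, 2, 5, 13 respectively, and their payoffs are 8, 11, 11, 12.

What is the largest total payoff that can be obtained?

Treat it as a binary knapsack problem.
Allowing fractional choices, the relaxed optimum would be about 28.0, but investments are indivisible.
T + U: cost 8 + 2 = 10 ≤ 13, payoff 8 + 11 = 19.
U + E: cost 2 + 5 = 7 ≤ 13, payoff 11 + 11 = 22.
Best is U and E with total payoff 22.

22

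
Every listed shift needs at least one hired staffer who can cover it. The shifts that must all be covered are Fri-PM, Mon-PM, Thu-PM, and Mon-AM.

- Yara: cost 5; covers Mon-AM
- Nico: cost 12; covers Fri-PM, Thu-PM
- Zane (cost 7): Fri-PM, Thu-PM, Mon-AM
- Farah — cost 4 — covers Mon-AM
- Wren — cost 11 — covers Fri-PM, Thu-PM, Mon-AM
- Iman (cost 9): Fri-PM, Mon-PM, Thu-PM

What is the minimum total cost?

13

The greedy cost-per-new-shift heuristic would pick Zane and Iman for 16, but a cheaper cover exists.
Choose Farah and Iman: together they cover Fri-PM, Mon-PM, Thu-PM, Mon-AM — every shift.
Total cost: 4 + 9 = 13.
No cover costs less than 13.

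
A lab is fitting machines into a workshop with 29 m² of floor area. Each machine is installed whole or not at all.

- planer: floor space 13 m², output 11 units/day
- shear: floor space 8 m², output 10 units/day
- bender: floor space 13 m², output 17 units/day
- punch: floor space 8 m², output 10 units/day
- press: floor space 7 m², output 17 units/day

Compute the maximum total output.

44

Allowing fractional choices, the relaxed optimum would be about 45.2, but machines are indivisible.
shear + bender + press: floor space 8 + 13 + 7 = 28 ≤ 29, output 10 + 17 + 17 = 44.
bender + punch + press: floor space 13 + 8 + 7 = 28 ≤ 29, output 17 + 10 + 17 = 44.
planer + shear + press: floor space 13 + 8 + 7 = 28 ≤ 29, output 11 + 10 + 17 = 38.
The maximum output is 44; one optimal choice is shear, bender, and press.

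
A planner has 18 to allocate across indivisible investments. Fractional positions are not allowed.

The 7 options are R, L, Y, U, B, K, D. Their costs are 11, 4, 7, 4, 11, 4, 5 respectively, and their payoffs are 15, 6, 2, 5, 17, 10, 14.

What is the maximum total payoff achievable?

35

Allowing fractional choices, the relaxed optimum would be about 37.9, but investments are indivisible.
B + D: cost 11 + 5 = 16 ≤ 18, payoff 17 + 14 = 31.
L + U + K + D: cost 4 + 4 + 4 + 5 = 17 ≤ 18, payoff 6 + 5 + 10 + 14 = 35.
Best is L, U, K, and D with total payoff 35.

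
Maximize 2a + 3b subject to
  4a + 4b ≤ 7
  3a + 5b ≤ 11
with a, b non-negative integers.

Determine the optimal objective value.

3

The continuous relaxation peaks at (0, 1.75) with value 5.25; rounding to a feasible lattice point costs some objective.
(a,b)=(0,1): 4·0+4·1=4≤7, 3·0+5·1=5≤11, objective 3.
(a,b)=(1,0): 4·1+4·0=4≤7, 3·1+5·0=3≤11, objective 2.
(a,b)=(0,0): 4·0+4·0=0≤7, 3·0+5·0=0≤11, objective 0.
The best lattice point is (0,1), giving 3.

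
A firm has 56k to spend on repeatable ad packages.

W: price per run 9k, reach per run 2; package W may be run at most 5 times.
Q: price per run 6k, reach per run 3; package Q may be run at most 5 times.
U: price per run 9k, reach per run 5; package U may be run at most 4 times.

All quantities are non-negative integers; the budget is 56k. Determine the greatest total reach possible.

U has the best ratio (5/9); taking only U gives at most 4×5 = 20 (stopped by the supply cap of 4).
Mixing does better — 3×Q and 4×U: price 54 ≤ 56, reach 3·3 + 4·5 = 29.

29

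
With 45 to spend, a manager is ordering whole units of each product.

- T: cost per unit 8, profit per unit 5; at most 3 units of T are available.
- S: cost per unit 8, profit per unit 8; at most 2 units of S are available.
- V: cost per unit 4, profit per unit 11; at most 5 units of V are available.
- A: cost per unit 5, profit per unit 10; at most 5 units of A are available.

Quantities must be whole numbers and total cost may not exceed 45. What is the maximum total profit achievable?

105

5×V and 4×A: cost 40 ≤ 45, profit 5·11 + 4·10 = 95.
5×V and 5×A: cost 45 ≤ 45, profit 5·11 + 5·10 = 105.
Best is 105.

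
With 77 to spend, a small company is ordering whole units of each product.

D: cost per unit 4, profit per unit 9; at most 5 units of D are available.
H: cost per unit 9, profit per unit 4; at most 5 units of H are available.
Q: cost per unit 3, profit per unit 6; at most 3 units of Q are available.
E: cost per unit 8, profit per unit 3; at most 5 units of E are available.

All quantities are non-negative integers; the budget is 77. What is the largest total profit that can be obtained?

83

Take 5×D, 5×H, and 3×Q: cost 74 ≤ 77, profit 5·9 + 5·4 + 3·6 = 83.
D has the best ratio (9/4) and is taken to its limit of 5; remaining capacity is filled optimally with the others.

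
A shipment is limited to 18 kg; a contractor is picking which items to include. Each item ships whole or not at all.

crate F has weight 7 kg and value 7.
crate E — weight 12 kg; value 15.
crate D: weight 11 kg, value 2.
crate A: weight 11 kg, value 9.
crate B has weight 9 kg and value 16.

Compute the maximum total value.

This is an integer program with binary decision variables.
Take crate F and crate B: weight 7 + 9 = 16 ≤ 18, value 7 + 16 = 23.
No other feasible combination does better.

23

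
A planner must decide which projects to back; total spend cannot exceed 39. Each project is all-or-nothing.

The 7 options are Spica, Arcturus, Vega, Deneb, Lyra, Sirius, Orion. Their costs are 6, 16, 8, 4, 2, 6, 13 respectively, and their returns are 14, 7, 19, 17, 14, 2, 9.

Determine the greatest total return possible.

75

Allowing fractional choices, the relaxed optimum would be about 75.6, but projects are indivisible.
Spica + Vega + Deneb + Lyra + Sirius + Orion: cost 6 + 8 + 4 + 2 + 6 + 13 = 39 ≤ 39, return 14 + 19 + 17 + 14 + 2 + 9 = 75.
Spica + Vega + Deneb + Lyra + Orion: cost 6 + 8 + 4 + 2 + 13 = 33 ≤ 39, return 14 + 19 + 17 + 14 + 9 = 73.
Best is Spica, Vega, Deneb, Lyra, Sirius, and Orion with total return 75.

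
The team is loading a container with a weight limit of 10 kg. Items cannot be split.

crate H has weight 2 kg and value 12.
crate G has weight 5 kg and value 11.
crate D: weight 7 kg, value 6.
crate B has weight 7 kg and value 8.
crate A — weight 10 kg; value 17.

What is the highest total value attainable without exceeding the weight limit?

Allowing fractional choices, the relaxed optimum would be about 28.1, but items are indivisible.
crate H + crate B: weight 2 + 7 = 9 ≤ 10, value 12 + 8 = 20.
crate H + crate D: weight 2 + 7 = 9 ≤ 10, value 12 + 6 = 18.
crate H + crate G: weight 2 + 5 = 7 ≤ 10, value 12 + 11 = 23.
Best is crate H and crate G with total value 23.

23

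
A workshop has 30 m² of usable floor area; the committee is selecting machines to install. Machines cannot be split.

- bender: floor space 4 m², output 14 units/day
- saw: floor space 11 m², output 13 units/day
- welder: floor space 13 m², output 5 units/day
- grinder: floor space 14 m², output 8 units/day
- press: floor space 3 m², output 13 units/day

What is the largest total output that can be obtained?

This is a 0-1 knapsack instance.
Take bender, saw, and press: floor space 4 + 11 + 3 = 18 ≤ 30, output 14 + 13 + 13 = 40.
No other feasible combination does better.

40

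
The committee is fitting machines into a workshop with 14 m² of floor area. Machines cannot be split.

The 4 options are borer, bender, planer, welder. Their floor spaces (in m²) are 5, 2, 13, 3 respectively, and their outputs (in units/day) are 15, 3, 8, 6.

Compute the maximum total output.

Take borer, bender, and welder: floor space 5 + 2 + 3 = 10 ≤ 14, output 15 + 3 + 6 = 24.
No other feasible combination does better.

24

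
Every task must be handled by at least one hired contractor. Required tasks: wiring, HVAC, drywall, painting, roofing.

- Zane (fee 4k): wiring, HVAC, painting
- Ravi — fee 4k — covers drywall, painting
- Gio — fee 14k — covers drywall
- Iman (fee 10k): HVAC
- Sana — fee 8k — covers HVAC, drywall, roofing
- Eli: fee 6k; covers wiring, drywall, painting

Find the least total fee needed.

Choose Zane and Sana: together they cover wiring, HVAC, drywall, painting, roofing — every task.
Total fee: 4 + 8 = 12.

12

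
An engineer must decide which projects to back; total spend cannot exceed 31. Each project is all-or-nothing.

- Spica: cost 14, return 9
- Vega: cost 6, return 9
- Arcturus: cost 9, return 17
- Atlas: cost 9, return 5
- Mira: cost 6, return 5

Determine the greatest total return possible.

Take Vega, Arcturus, Atlas, and Mira: cost 6 + 9 + 9 + 6 = 30 ≤ 31, return 9 + 17 + 5 + 5 = 36.
No other feasible combination does better.

36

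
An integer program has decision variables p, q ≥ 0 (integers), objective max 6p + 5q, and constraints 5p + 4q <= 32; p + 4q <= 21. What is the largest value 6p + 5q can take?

39

(p,q)=(4,3): 5·4+4·3=32≤32, 1·4+4·3=16≤21, objective 39.
(p,q)=(3,4): 5·3+4·4=31≤32, 1·3+4·4=19≤21, objective 38.
The best lattice point is (4,3), giving 39.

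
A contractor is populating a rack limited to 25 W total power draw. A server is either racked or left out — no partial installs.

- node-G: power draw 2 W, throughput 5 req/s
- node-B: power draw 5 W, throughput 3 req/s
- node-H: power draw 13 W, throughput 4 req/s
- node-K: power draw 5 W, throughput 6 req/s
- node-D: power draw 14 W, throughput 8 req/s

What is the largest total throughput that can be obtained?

19

Take node-G, node-K, and node-D: power draw 2 + 5 + 14 = 21 ≤ 25, throughput 5 + 6 + 8 = 19.
No other feasible combination does better.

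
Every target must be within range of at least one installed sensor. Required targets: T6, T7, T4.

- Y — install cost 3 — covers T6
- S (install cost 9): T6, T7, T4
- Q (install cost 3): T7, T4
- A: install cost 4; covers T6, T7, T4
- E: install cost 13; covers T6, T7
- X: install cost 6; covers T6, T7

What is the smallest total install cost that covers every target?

A alone covers T6, T7, T4 — every target.
Total install cost: 4.
No cover costs less than 4.

4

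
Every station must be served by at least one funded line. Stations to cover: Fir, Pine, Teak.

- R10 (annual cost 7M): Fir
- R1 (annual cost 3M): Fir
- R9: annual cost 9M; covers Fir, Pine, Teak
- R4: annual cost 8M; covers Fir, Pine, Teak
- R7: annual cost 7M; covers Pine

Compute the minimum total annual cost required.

R4 alone covers Fir, Pine, Teak — every station.
Total annual cost: 8.

8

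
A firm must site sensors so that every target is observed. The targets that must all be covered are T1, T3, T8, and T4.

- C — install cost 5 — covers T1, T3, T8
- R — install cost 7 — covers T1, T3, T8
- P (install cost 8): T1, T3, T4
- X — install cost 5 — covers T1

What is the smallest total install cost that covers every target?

13

This is an integer covering problem.
Choose C and P: together they cover T1, T3, T8, T4 — every target.
Total install cost: 5 + 8 = 13.
No cover costs less than 13.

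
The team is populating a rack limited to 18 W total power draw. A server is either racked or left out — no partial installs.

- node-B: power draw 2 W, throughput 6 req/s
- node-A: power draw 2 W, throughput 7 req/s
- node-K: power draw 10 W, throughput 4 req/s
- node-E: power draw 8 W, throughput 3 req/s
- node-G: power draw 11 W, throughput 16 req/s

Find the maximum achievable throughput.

Treat it as a binary knapsack problem.
Allowing fractional choices, the relaxed optimum would be about 30.2, but servers are indivisible.
node-B + node-A + node-G: power draw 2 + 2 + 11 = 15 ≤ 18, throughput 6 + 7 + 16 = 29.
node-A + node-G: power draw 2 + 11 = 13 ≤ 18, throughput 7 + 16 = 23.
Best is node-B, node-A, and node-G with total throughput 29.

29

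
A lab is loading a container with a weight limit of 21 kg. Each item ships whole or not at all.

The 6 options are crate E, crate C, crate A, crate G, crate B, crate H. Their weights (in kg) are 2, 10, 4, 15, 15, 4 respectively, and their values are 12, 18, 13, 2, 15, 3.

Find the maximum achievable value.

46

Take crate E, crate C, crate A, and crate H: weight 2 + 10 + 4 + 4 = 20 ≤ 21, value 12 + 18 + 13 + 3 = 46.
No other feasible combination does better.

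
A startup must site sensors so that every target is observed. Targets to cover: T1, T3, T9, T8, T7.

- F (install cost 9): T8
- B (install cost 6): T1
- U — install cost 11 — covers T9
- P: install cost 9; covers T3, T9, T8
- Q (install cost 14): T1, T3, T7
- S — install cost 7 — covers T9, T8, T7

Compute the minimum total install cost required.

The greedy cost-per-new-target heuristic would pick S, B, and P for 22, but a cheaper cover exists.
Choose Q and S: together they cover T1, T3, T9, T8, T7 — every target.
Total install cost: 14 + 7 = 21.
No cover costs less than 21.

21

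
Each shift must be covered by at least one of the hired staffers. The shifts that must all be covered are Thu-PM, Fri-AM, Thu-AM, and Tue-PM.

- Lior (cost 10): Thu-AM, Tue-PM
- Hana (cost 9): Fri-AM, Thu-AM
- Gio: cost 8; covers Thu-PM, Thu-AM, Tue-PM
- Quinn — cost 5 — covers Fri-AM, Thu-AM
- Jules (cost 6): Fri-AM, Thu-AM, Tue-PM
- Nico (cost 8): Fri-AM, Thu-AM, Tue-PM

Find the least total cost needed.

13

The greedy cost-per-new-shift heuristic would pick Jules and Gio for 14, but a cheaper cover exists.
Choose Gio and Quinn: together they cover Thu-PM, Fri-AM, Thu-AM, Tue-PM — every shift.
Total cost: 8 + 5 = 13.
No cover costs less than 13.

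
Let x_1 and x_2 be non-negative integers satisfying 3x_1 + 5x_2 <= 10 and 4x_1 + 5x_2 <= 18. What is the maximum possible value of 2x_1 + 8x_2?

(x_1,x_2)=(0,2): 3·0+5·2=10≤10, 4·0+5·2=10≤18, objective 16.
(x_1,x_2)=(1,1): 3·1+5·1=8≤10, 4·1+5·1=9≤18, objective 10.
(x_1,x_2)=(0,1): 3·0+5·1=5≤10, 4·0+5·1=5≤18, objective 8.
The best lattice point is (0,2), giving 16.

16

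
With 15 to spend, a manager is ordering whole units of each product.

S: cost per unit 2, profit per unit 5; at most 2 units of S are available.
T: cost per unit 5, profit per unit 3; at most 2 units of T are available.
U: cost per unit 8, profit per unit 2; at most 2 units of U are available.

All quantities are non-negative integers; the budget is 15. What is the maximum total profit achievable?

This is a bounded integer knapsack.
2×S and 1×T: cost 9 ≤ 15, profit 2·5 + 1·3 = 13.
2×S and 2×T: cost 14 ≤ 15, profit 2·5 + 2·3 = 16.
Best is 16.

16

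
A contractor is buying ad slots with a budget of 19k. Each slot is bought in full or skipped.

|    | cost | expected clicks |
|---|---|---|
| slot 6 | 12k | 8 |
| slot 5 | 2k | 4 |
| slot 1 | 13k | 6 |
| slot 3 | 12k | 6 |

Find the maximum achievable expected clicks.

12

Allowing fractional choices, the relaxed optimum would be about 14.5, but ad slots are indivisible.
slot 5 + slot 1: cost 2 + 13 = 15 ≤ 19, expected clicks 4 + 6 = 10.
slot 6 + slot 5: cost 12 + 2 = 14 ≤ 19, expected clicks 8 + 4 = 12.
slot 5 + slot 3: cost 2 + 12 = 14 ≤ 19, expected clicks 4 + 6 = 10.
Best is slot 6 and slot 5 with total expected clicks 12.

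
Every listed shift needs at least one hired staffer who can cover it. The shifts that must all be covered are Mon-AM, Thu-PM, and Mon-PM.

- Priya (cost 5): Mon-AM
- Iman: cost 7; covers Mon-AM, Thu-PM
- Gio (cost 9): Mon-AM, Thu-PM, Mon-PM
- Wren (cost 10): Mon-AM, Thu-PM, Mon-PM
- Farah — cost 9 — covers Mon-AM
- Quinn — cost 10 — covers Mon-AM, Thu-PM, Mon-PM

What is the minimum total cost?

9

Gio alone covers Mon-AM, Thu-PM, Mon-PM — every shift.
Total cost: 9.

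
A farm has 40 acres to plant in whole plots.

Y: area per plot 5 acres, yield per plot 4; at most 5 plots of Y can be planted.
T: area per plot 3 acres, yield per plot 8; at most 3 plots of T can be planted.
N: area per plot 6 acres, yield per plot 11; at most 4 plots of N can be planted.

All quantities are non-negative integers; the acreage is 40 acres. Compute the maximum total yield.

T has the best ratio (8/3); taking only T gives at most 3×8 = 24 (stopped by the supply cap of 3).
Mixing does better — 1×Y, 3×T, and 4×N: area 38 ≤ 40, yield 1·4 + 3·8 + 4·11 = 72.

72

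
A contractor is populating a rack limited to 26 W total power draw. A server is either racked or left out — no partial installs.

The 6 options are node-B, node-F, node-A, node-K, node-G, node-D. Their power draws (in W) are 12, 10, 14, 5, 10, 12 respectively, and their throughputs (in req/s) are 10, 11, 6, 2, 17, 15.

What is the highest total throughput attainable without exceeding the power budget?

Allowing fractional choices, the relaxed optimum would be about 36.4, but servers are indivisible.
node-G + node-D: power draw 10 + 12 = 22 ≤ 26, throughput 17 + 15 = 32.
node-F + node-K + node-G: power draw 10 + 5 + 10 = 25 ≤ 26, throughput 11 + 2 + 17 = 30.
Best is node-G and node-D with total throughput 32.

32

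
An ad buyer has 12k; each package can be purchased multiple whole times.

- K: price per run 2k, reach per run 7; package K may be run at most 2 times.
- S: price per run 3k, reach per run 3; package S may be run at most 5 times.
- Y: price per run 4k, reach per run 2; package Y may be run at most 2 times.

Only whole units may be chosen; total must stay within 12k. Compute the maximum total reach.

K has the best ratio (7/2); taking only K gives at most 2×7 = 14 (stopped by the supply cap of 2).
Mixing does better — 2×K and 2×S: price 10 ≤ 12, reach 2·7 + 2·3 = 20.

20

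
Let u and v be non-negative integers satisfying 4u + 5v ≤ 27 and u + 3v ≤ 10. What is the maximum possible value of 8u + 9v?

The continuous relaxation peaks at (6.75, 0) with value 54.00; rounding to a feasible lattice point costs some objective.
(u,v)=(4,2) is feasible, giving 50.
(u,v)=(5,1) is feasible, giving 49.
No feasible integer point exceeds 50.

50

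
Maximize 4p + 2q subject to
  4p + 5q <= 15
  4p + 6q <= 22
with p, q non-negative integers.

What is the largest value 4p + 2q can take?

(p,q)=(3,0) is feasible, giving 12.
(p,q)=(2,1) is feasible, giving 10.
(p,q)=(2,0) is feasible, giving 8.
Maximum is 12 at (p,q)=(3,0).

12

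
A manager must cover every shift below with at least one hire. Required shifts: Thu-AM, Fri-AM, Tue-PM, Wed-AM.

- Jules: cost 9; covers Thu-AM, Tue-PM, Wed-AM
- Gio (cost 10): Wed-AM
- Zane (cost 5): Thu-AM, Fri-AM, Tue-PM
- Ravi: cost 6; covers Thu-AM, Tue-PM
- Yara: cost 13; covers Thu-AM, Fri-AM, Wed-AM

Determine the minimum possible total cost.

Choose Jules and Zane: together they cover Thu-AM, Fri-AM, Tue-PM, Wed-AM — every shift.
Total cost: 9 + 5 = 14.
No cover costs less than 14.

14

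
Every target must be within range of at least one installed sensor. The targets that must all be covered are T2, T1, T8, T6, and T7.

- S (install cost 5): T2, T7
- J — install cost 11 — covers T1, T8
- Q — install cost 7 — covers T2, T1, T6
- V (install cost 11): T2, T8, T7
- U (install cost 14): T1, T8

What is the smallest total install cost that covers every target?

18

Choose Q and V: together they cover T2, T1, T8, T6, T7 — every target.
Total install cost: 7 + 11 = 18.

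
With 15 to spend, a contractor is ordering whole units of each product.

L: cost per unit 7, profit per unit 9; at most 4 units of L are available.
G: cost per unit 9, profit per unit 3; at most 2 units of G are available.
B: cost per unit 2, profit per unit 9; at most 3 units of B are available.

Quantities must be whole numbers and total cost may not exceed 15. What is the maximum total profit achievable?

36

Take 1×L and 3×B: cost 13 ≤ 15, profit 1·9 + 3·9 = 36.
B has the best ratio (9/2) and is taken to its limit of 3; remaining capacity is filled optimally with the others.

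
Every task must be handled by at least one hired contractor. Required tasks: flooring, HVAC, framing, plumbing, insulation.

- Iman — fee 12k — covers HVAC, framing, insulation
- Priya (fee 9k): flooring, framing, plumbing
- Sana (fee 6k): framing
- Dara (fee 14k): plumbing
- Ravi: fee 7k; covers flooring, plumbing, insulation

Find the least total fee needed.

19

This is an integer covering problem.
Choose Iman and Ravi: together they cover flooring, HVAC, framing, plumbing, insulation — every task.
Total fee: 12 + 7 = 19.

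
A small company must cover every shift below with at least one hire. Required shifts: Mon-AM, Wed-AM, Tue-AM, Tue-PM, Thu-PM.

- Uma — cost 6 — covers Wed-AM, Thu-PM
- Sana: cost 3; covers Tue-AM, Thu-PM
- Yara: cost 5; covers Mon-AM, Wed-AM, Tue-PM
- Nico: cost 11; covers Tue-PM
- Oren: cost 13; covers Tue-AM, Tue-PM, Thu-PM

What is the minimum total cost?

Choose Sana and Yara: together they cover Mon-AM, Wed-AM, Tue-AM, Tue-PM, Thu-PM — every shift.
Total cost: 3 + 5 = 8.
No cover costs less than 8.

8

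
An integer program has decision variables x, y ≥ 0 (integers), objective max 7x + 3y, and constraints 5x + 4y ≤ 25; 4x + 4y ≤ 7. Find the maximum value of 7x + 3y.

7

Relaxing integrality, the LP optimum is 12.25 at (x,y) = (1.75, 0), which is not an integer point.
(x,y)=(1,0): 5·1+4·0=5≤25, 4·1+4·0=4≤7, objective 7.
(x,y)=(0,1): 5·0+4·1=4≤25, 4·0+4·1=4≤7, objective 3.
(x,y)=(0,0): 5·0+4·0=0≤25, 4·0+4·0=0≤7, objective 0.
The best lattice point is (1,0), giving 7.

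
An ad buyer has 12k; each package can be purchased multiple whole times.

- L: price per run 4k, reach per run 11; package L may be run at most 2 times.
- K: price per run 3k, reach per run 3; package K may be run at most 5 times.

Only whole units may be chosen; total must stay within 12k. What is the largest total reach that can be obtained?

2×L and 1×K: price 11 ≤ 12, reach 2·11 + 1·3 = 25.
2×L: price 8 ≤ 12, reach 2·11 = 22.
Best is 25.

25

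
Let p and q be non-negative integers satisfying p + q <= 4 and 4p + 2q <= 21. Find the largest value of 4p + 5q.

20

(p,q)=(0,4) is feasible, giving 20.
(p,q)=(1,3) is feasible, giving 19.
The best lattice point is (0,4), giving 20.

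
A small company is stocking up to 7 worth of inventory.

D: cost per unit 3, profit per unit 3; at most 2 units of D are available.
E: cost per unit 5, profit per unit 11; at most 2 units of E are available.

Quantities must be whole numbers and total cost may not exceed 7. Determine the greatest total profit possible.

E has the best ratio (11/5); taking only E gives at most 1×11 = 11 (stopped by the cost limit).
Optimal: 1×E: cost 5 ≤ 7, profit 1·11 = 11.

11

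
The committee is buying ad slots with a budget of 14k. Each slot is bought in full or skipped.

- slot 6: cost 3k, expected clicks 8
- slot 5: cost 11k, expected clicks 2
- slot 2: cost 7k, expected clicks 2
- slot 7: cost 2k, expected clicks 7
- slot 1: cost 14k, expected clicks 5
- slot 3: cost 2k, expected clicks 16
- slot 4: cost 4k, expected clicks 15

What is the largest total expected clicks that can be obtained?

46

This is a 0-1 knapsack instance.
Allowing fractional choices, the relaxed optimum would be about 47.1, but ad slots are indivisible.
slot 6 + slot 3 + slot 4: cost 3 + 2 + 4 = 9 ≤ 14, expected clicks 8 + 16 + 15 = 39.
slot 6 + slot 7 + slot 3 + slot 4: cost 3 + 2 + 2 + 4 = 11 ≤ 14, expected clicks 8 + 7 + 16 + 15 = 46.
Best is slot 6, slot 7, slot 3, and slot 4 with total expected clicks 46.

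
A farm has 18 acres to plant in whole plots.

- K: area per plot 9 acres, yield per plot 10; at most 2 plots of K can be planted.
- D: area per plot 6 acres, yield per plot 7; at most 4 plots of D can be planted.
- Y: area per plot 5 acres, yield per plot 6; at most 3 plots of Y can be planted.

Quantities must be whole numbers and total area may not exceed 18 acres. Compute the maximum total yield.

2×D and 1×Y: area 17 ≤ 18, yield 2·7 + 1·6 = 20.
3×D: area 18 ≤ 18, yield 3·7 = 21.
Best is 21.

21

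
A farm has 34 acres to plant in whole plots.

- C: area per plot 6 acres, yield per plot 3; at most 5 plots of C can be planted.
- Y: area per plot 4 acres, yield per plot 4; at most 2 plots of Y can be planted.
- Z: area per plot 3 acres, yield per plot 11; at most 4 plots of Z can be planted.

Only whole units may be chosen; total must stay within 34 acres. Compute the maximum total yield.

Take 2×C, 2×Y, and 4×Z: area 32 ≤ 34, yield 2·3 + 2·4 + 4·11 = 58.
Z has the best ratio (11/3) and is taken to its limit of 4; remaining capacity is filled optimally with the others.

58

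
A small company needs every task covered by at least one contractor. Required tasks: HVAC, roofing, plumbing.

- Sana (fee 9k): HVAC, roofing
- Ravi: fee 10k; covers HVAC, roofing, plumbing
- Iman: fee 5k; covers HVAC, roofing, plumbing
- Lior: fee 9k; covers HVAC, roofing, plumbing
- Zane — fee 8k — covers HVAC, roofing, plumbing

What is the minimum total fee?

5

Iman alone covers HVAC, roofing, plumbing — every task.
Total fee: 5.
No cover costs less than 5.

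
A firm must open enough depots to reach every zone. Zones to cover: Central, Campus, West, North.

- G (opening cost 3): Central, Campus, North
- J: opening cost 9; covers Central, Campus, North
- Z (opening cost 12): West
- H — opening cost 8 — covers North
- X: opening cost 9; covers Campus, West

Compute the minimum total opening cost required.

This is a weighted set-cover instance.
Choose G and X: together they cover Central, Campus, West, North — every zone.
Total opening cost: 3 + 9 = 12.
No cover costs less than 12.

12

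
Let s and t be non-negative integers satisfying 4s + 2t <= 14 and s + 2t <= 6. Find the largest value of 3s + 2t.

11

Relaxing integrality, the LP optimum is 11.33 at (s,t) = (2.67, 1.67), which is not an integer point.
(s,t)=(3,1): 4·3+2·1=14≤14, 1·3+2·1=5≤6, objective 11.
(s,t)=(2,2): 4·2+2·2=12≤14, 1·2+2·2=6≤6, objective 10.
(s,t)=(3,0): 4·3+2·0=12≤14, 1·3+2·0=3≤6, objective 9.
No feasible integer point exceeds 11.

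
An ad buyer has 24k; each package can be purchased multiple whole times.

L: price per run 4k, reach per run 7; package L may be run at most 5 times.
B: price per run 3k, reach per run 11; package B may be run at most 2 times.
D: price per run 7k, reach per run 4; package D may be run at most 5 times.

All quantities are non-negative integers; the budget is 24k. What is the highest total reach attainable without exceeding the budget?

B has the best ratio (11/3); taking only B gives at most 2×11 = 22 (stopped by the supply cap of 2).
Mixing does better — 4×L and 2×B: price 22 ≤ 24, reach 4·7 + 2·11 = 50.

50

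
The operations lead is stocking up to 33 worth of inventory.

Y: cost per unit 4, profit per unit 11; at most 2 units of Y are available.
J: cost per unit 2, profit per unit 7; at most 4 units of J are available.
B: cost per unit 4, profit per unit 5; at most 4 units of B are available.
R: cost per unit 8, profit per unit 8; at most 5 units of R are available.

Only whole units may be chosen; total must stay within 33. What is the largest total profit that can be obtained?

J has the best ratio (7/2); taking only J gives at most 4×7 = 28 (stopped by the supply cap of 4).
Mixing does better — 2×Y, 4×J, and 4×B: cost 32 ≤ 33, profit 2·11 + 4·7 + 4·5 = 70.

70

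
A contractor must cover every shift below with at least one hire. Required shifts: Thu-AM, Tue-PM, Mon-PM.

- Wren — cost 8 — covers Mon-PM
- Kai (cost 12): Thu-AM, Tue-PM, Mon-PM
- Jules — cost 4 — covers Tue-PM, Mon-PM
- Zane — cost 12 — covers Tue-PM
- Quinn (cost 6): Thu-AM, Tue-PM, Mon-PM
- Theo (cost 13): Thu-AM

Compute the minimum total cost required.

The greedy cost-per-new-shift heuristic would pick Jules and Quinn for 10, but a cheaper cover exists.
Quinn alone covers Thu-AM, Tue-PM, Mon-PM — every shift.
Total cost: 6.
No cover costs less than 6.

6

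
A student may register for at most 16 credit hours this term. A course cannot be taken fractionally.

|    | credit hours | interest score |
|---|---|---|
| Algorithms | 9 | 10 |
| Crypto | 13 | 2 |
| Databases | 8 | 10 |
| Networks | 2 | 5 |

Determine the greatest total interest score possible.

This is an integer program with binary decision variables.
Algorithms + Networks: credit hours 9 + 2 = 11 ≤ 16, interest score 10 + 5 = 15.
Databases + Networks: credit hours 8 + 2 = 10 ≤ 16, interest score 10 + 5 = 15.
The maximum interest score is 15; one optimal choice is Databases and Networks.

15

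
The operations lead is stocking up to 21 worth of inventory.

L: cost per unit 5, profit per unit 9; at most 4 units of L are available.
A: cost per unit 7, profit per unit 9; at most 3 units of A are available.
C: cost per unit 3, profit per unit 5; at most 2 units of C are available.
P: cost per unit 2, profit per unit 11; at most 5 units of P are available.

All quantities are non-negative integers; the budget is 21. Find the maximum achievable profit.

74

Take 1×L, 2×C, and 5×P: cost 21 ≤ 21, profit 1·9 + 2·5 + 5·11 = 74.
P has the best ratio (11/2) and is taken to its limit of 5; remaining capacity is filled optimally with the others.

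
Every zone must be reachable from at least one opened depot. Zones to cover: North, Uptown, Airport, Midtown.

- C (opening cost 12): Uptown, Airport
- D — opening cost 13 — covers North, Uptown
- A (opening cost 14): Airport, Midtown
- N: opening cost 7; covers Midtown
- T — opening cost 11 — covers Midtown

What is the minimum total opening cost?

The greedy cost-per-new-zone heuristic would pick C, N, and D for 32, but a cheaper cover exists.
Choose D and A: together they cover North, Uptown, Airport, Midtown — every zone.
Total opening cost: 13 + 14 = 27.
No cover costs less than 27.

27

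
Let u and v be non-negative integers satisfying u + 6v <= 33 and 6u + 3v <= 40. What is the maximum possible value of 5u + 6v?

45

(u,v)=(3,5): 1·3+6·5=33≤33, 6·3+3·5=33≤40, objective 45.
(u,v)=(4,4): 1·4+6·4=28≤33, 6·4+3·4=36≤40, objective 44.
(u,v)=(5,3): 1·5+6·3=23≤33, 6·5+3·3=39≤40, objective 43.
Maximum is 45 at (u,v)=(3,5).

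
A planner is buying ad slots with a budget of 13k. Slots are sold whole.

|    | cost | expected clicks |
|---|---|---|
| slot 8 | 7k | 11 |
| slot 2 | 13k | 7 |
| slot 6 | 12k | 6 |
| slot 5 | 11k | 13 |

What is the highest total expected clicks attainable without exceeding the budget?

13

Treat it as a binary knapsack problem.
slot 2: cost 13 ≤ 13, expected clicks 7.
slot 5: cost 11 ≤ 13, expected clicks 13.
slot 8: cost 7 ≤ 13, expected clicks 11.
Best is slot 5 with total expected clicks 13.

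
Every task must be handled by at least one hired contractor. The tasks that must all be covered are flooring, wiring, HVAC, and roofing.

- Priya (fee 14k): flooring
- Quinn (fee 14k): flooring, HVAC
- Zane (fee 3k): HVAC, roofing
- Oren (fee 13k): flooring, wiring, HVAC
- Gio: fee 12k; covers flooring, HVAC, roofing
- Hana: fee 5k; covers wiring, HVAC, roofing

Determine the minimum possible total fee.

The greedy cost-per-new-task heuristic would pick Zane, Hana, and Gio for 20, but a cheaper cover exists.
Choose Zane and Oren: together they cover flooring, wiring, HVAC, roofing — every task.
Total fee: 3 + 13 = 16.
No cover costs less than 16.

16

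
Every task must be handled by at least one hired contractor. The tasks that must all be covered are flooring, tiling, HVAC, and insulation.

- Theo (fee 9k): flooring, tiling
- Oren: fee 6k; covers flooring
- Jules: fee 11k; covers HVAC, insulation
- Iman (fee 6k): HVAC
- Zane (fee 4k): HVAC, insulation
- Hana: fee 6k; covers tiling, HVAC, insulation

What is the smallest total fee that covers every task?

Choose Oren and Hana: together they cover flooring, tiling, HVAC, insulation — every task.
Total fee: 6 + 6 = 12.

12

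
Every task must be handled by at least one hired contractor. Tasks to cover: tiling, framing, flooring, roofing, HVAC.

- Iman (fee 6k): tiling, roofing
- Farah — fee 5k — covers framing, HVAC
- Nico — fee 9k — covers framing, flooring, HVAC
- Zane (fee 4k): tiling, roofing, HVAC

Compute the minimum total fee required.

13

This is an integer covering problem.
Choose Nico and Zane: together they cover tiling, framing, flooring, roofing, HVAC — every task.
Total fee: 9 + 4 = 13.
No cover costs less than 13.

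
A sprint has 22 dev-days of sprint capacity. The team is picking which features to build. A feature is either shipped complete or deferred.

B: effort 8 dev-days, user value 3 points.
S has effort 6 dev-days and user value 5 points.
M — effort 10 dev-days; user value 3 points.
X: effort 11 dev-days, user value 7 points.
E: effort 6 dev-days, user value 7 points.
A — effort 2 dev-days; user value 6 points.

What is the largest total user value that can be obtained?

Allowing fractional choices, the relaxed optimum would be about 23.1, but features are indivisible.
B + S + E + A: effort 8 + 6 + 6 + 2 = 22 ≤ 22, user value 3 + 5 + 7 + 6 = 21.
X + E + A: effort 11 + 6 + 2 = 19 ≤ 22, user value 7 + 7 + 6 = 20.
Best is B, S, E, and A with total user value 21.

21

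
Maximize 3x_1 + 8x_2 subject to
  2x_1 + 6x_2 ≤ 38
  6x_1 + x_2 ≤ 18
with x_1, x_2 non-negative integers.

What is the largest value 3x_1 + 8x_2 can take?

51

(x_1,x_2)=(1,6): 2·1+6·6=38≤38, 6·1+1·6=12≤18, objective 51.
(x_1,x_2)=(0,6): 2·0+6·6=36≤38, 6·0+1·6=6≤18, objective 48.
(x_1,x_2)=(2,5): 2·2+6·5=34≤38, 6·2+1·5=17≤18, objective 46.
(x_1,x_2)=(1,5): 2·1+6·5=32≤38, 6·1+1·5=11≤18, objective 43.
No feasible integer point exceeds 51.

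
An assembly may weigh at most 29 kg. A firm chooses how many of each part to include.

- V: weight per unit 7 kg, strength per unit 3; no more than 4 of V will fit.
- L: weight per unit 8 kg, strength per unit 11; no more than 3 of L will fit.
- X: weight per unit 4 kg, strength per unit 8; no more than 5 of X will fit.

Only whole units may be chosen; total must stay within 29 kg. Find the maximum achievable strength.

51

1×L and 5×X: weight 28 ≤ 29, strength 1·11 + 5·8 = 51.
2×L and 3×X: weight 28 ≤ 29, strength 2·11 + 3·8 = 46.
Best is 51.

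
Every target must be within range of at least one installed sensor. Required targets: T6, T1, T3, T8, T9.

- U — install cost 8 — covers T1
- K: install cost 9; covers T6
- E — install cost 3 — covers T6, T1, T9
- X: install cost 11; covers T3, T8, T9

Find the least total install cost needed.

This is an integer covering problem.
Choose E and X: together they cover T6, T1, T3, T8, T9 — every target.
Total install cost: 3 + 11 = 14.

14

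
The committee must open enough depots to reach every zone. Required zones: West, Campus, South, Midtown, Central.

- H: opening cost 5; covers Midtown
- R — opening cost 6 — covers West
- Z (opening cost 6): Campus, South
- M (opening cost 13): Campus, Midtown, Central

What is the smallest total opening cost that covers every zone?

25

Choose R, Z, and M: together they cover West, Campus, South, Midtown, Central — every zone.
Total opening cost: 6 + 6 + 13 = 25.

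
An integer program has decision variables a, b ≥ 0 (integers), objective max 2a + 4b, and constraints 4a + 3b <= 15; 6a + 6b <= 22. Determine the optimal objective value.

(a,b)=(0,3): 4·0+3·3=9≤15, 6·0+6·3=18≤22, objective 12.
(a,b)=(1,2): 4·1+3·2=10≤15, 6·1+6·2=18≤22, objective 10.
(a,b)=(0,2): 4·0+3·2=6≤15, 6·0+6·2=12≤22, objective 8.
Maximum is 12 at (a,b)=(0,3).

12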